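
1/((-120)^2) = 0.00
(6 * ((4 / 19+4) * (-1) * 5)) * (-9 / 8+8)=-16500 / 19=-868.42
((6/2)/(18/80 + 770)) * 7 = 0.03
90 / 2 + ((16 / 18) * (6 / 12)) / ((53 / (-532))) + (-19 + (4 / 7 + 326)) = 1162340 / 3339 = 348.11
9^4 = 6561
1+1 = 2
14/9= 1.56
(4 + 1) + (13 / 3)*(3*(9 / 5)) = 142 / 5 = 28.40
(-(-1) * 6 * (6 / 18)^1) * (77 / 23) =154 / 23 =6.70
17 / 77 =0.22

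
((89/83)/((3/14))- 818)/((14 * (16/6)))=-21.78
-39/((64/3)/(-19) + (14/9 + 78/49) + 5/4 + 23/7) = -1307124/219875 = -5.94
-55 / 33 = -5 / 3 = -1.67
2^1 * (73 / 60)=73 / 30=2.43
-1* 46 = -46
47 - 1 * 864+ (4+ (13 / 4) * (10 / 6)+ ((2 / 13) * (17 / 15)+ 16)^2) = -83042561 / 152100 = -545.97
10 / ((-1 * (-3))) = 10 / 3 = 3.33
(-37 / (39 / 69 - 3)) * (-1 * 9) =-7659 / 56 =-136.77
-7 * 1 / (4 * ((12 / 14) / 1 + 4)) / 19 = -49 / 2584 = -0.02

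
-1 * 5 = -5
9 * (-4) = -36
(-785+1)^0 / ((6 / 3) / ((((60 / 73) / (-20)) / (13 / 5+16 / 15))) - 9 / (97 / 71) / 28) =-0.01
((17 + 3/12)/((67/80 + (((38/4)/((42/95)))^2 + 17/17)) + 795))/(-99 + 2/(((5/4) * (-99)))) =-3274425/23655459578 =-0.00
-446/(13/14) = -6244/13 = -480.31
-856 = -856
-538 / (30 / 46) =-12374 / 15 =-824.93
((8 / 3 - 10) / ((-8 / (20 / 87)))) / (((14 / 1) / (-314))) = -8635 / 1827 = -4.73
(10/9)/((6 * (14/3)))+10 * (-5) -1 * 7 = -56.96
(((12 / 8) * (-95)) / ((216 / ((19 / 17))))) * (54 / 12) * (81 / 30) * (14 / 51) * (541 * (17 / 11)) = -12303963 / 5984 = -2056.14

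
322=322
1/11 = 0.09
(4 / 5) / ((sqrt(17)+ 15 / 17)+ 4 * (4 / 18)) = -41463 / 405640+ 23409 * sqrt(17) / 405640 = 0.14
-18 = -18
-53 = -53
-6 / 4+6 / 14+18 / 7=3 / 2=1.50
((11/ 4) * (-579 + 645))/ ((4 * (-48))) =-121/ 128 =-0.95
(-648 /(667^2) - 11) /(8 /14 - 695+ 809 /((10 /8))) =171304945 /735401517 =0.23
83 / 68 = 1.22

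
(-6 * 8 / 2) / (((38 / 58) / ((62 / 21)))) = -108.15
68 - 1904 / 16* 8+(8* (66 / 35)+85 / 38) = -1152681 / 1330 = -866.68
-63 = -63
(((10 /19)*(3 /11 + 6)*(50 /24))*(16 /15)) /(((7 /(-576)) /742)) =-93619200 /209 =-447938.76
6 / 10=3 / 5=0.60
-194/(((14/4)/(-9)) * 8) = 62.36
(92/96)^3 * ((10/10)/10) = 12167/138240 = 0.09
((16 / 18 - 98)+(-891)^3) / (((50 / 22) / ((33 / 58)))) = -770302046173 / 4350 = -177080930.15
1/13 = 0.08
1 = 1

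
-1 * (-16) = 16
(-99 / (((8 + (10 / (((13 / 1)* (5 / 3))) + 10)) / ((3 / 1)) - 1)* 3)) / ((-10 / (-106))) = -67.87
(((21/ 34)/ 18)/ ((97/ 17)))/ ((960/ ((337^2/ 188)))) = 794983/ 210078720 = 0.00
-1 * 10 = -10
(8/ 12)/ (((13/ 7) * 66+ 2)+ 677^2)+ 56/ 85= 6342854/ 9627525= 0.66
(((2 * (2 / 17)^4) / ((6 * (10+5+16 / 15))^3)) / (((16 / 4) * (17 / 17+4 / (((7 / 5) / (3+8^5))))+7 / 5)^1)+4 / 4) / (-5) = -15325080351703044249 / 76625401758515133745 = -0.20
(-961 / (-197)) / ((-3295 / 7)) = -6727 / 649115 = -0.01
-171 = -171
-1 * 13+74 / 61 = -719 / 61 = -11.79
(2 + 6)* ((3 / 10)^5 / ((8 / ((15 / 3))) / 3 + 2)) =729 / 95000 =0.01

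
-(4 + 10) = -14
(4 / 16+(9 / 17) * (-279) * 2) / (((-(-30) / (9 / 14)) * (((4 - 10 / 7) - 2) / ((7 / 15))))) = -140497 / 27200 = -5.17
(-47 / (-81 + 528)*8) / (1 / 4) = -3.36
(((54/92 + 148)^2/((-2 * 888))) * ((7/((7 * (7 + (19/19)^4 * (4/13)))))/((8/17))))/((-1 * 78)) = 158838565/3427310592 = 0.05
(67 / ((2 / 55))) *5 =18425 / 2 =9212.50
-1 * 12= -12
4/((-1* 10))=-2/5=-0.40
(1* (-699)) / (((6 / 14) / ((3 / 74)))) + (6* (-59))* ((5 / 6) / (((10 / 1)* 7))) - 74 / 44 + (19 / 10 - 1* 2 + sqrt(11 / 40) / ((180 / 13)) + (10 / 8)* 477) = 13* sqrt(110) / 3600 + 29865057 / 56980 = 524.17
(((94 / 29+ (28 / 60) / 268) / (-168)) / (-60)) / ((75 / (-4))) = -378083 / 22033620000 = -0.00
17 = 17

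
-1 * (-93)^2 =-8649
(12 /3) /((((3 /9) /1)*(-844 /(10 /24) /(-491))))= 2455 /844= 2.91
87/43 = 2.02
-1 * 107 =-107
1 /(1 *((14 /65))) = 65 /14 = 4.64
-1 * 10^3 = -1000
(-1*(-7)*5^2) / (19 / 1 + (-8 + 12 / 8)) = 14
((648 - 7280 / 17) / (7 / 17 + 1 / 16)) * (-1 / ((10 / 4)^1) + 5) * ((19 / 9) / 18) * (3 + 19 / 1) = 287343232 / 52245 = 5499.92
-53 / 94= -0.56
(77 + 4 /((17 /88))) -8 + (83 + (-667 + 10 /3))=-25039 /51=-490.96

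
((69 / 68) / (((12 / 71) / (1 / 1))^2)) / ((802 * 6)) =115943 / 15706368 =0.01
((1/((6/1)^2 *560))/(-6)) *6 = -1/20160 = -0.00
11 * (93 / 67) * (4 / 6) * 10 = 6820 / 67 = 101.79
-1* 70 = -70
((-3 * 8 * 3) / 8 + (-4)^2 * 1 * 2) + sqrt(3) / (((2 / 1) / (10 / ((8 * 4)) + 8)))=133 * sqrt(3) / 32 + 23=30.20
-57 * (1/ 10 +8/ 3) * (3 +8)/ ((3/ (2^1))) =-17347/ 15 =-1156.47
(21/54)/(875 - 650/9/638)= 2233/5023600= 0.00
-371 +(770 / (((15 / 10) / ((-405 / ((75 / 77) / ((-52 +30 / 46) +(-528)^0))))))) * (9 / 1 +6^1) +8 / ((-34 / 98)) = 63027724683 / 391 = 161196226.81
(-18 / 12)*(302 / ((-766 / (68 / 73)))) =15402 / 27959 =0.55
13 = 13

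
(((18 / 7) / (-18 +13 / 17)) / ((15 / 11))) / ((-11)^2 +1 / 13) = -7293 / 8070685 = -0.00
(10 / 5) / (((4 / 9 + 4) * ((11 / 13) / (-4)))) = -117 / 55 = -2.13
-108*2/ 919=-216/ 919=-0.24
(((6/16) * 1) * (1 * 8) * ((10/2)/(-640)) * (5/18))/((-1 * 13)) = 5/9984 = 0.00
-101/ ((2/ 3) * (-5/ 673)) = 20391.90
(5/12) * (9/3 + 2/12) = 95/72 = 1.32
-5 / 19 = -0.26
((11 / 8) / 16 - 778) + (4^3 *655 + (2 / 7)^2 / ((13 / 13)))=258043675 / 6272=41142.17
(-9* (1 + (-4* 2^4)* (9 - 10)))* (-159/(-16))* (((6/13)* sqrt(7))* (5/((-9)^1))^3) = 33125* sqrt(7)/72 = 1217.23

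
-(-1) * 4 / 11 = 4 / 11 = 0.36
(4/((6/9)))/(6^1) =1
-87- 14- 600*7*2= -8501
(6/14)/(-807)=-1/1883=-0.00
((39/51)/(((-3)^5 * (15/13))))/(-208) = 0.00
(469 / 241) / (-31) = -469 / 7471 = -0.06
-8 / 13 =-0.62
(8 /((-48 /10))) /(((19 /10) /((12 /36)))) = -50 /171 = -0.29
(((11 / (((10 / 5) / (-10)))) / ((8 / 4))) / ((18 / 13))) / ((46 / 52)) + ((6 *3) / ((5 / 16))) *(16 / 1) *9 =17122933 / 2070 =8271.95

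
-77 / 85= -0.91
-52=-52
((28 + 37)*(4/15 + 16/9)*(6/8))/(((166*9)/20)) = 2990/2241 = 1.33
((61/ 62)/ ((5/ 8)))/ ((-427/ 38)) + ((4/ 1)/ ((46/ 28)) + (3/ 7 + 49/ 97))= 7814818/ 2420635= 3.23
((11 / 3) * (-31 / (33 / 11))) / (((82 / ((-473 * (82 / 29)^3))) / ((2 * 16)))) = 34705092224 / 219501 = 158109.04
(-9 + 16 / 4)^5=-3125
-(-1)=1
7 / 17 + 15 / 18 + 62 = 6451 / 102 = 63.25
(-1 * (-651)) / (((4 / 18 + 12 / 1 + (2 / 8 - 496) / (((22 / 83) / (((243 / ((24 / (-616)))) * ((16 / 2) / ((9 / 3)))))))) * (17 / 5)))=29295 / 4759421983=0.00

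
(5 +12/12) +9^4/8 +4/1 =6641/8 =830.12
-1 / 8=-0.12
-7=-7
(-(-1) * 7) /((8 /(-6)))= -21 /4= -5.25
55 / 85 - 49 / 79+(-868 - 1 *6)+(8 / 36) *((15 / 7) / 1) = -24635236 / 28203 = -873.50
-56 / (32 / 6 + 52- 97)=24 / 17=1.41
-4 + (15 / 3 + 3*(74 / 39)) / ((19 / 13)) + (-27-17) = -773 / 19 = -40.68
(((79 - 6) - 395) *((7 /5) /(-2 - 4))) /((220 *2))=1127 /6600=0.17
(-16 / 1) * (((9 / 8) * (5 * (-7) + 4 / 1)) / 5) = 558 / 5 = 111.60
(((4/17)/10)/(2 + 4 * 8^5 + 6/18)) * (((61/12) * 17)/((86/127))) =7747/338171780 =0.00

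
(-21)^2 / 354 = 147 / 118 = 1.25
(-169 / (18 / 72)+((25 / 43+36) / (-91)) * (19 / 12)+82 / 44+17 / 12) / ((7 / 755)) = -5049777485 / 69531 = -72626.27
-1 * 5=-5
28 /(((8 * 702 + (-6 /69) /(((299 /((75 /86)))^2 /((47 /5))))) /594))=2007432940656 /677834498603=2.96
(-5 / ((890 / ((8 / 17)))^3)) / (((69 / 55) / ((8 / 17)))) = -5632 / 20313501967905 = -0.00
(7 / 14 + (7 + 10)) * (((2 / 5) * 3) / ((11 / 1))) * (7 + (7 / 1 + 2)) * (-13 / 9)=-44.12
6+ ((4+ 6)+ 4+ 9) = 29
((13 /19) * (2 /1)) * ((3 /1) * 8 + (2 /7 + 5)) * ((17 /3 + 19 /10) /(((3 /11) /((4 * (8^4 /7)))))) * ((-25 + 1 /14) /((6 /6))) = -3805056606208 /58653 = -64874032.12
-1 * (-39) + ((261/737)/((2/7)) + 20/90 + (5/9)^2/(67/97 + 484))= 45425526545/1122661782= 40.46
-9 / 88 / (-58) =9 / 5104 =0.00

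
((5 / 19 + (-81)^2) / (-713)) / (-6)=62332 / 40641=1.53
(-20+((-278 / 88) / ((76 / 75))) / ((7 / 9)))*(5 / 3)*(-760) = 14049625 / 462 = 30410.44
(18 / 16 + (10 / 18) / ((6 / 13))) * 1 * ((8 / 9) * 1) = 503 / 243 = 2.07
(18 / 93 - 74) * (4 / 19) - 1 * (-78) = 36790 / 589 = 62.46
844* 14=11816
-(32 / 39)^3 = -32768 / 59319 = -0.55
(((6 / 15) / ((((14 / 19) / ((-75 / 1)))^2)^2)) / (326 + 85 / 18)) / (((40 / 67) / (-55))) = -5470152705703125 / 457380896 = -11959731.49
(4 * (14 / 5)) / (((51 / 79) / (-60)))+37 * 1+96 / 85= -85239 / 85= -1002.81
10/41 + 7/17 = 457/697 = 0.66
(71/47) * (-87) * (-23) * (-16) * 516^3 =-312301826989056/47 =-6644719723171.40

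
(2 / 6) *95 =31.67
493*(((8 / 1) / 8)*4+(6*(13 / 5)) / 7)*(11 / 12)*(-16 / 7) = -4728856 / 735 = -6433.82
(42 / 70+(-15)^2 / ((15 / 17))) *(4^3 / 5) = 81792 / 25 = 3271.68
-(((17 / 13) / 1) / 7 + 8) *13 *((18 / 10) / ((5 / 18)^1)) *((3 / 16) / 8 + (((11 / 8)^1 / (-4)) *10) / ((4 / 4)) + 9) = -1725867 / 448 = -3852.38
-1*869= -869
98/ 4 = 49/ 2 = 24.50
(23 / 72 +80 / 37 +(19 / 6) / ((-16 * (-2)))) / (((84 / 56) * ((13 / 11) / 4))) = 604967 / 103896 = 5.82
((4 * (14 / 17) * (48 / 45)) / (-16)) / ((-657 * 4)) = 14 / 167535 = 0.00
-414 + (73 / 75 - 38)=-33827 / 75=-451.03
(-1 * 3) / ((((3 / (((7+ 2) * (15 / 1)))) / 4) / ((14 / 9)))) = -840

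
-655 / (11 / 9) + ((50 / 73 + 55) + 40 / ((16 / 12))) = -450.22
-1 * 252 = -252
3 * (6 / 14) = 1.29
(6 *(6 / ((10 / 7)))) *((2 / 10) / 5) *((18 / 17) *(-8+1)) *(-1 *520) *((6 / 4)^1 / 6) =412776 / 425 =971.24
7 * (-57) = -399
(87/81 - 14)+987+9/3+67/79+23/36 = 8349083/8532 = 978.56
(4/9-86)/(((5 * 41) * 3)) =-154/1107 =-0.14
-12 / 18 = -2 / 3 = -0.67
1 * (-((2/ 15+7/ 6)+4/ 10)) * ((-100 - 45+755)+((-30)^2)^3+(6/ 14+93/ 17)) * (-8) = 347004293168/ 35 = 9914408376.23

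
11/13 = 0.85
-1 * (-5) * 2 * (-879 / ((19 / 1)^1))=-8790 / 19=-462.63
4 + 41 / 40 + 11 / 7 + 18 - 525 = -140113 / 280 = -500.40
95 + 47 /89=8502 /89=95.53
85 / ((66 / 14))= 595 / 33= 18.03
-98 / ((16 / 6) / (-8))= 294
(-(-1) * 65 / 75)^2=169 / 225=0.75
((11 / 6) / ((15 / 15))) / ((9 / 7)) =77 / 54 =1.43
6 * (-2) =-12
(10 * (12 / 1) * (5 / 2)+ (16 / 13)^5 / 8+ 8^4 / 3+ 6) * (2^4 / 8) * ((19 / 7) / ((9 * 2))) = 35379070042 / 70174377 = 504.16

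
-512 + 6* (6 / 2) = -494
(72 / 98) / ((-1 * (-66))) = 6 / 539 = 0.01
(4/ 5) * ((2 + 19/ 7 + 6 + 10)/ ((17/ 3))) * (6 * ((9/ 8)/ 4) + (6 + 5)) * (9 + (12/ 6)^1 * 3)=37845/ 68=556.54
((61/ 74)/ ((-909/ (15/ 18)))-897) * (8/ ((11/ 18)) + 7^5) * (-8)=12178617670774/ 100899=120701074.05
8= 8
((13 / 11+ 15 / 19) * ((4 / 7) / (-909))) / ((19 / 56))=-13184 / 3609639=-0.00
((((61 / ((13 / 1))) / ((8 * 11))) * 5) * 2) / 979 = 305 / 559988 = 0.00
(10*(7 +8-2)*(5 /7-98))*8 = -708240 /7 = -101177.14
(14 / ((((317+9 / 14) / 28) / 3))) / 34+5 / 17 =30467 / 75599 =0.40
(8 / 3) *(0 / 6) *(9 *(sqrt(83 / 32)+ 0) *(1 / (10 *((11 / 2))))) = 0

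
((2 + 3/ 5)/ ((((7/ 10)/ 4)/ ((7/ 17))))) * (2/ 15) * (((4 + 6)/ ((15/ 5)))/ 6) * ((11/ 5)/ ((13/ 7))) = 1232/ 2295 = 0.54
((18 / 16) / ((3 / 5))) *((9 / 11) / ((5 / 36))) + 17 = 617 / 22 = 28.05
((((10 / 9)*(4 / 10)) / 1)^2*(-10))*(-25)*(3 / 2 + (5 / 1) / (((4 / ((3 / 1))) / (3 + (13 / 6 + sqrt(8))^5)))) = 445293125*sqrt(2) / 2187 + 7572782125 / 26244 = 576499.66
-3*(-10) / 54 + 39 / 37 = 536 / 333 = 1.61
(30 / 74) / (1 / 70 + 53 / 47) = 49350 / 139009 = 0.36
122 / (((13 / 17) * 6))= 1037 / 39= 26.59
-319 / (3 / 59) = -18821 / 3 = -6273.67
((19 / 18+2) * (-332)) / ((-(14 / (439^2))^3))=32675925959785512965 / 12348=2646252507271259.55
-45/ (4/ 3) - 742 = -3103/ 4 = -775.75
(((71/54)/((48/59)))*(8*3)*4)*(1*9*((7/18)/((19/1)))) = 28.58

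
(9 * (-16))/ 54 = -8/ 3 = -2.67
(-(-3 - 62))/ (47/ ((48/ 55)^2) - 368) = -149760/ 705697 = -0.21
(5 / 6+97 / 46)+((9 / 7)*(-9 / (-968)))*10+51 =54.06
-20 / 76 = -5 / 19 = -0.26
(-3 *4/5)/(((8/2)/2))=-6/5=-1.20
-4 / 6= -2 / 3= -0.67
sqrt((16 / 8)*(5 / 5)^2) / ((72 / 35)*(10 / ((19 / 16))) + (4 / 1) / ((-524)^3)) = 4783937648*sqrt(2) / 82873626491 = 0.08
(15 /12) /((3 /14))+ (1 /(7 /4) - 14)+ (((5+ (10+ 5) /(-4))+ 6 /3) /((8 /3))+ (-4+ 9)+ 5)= 2435 /672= 3.62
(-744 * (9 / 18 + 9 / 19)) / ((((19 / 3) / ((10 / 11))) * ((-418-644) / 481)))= 11034140 / 234289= 47.10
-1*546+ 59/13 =-541.46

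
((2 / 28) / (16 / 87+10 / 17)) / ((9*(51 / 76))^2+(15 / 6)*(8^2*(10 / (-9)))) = -19221084 / 29359847587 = -0.00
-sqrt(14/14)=-1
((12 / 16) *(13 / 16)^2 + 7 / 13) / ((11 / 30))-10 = -525775 / 73216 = -7.18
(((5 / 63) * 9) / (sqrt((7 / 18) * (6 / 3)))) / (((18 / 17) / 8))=340 * sqrt(7) / 147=6.12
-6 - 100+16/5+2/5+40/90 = -4588/45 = -101.96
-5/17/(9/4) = -20/153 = -0.13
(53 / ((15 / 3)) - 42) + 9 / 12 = -613 / 20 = -30.65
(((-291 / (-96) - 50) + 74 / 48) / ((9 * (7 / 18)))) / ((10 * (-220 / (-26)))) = -8099 / 52800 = -0.15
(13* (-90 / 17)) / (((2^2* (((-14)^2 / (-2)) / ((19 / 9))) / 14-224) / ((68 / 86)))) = 11115 / 48461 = 0.23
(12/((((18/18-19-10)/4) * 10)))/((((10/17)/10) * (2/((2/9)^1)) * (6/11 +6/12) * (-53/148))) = 110704/127995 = 0.86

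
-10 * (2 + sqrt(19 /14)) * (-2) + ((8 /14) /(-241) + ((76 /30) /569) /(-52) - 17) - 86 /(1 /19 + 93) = 280956336113 /12728313780 + 10 * sqrt(266) /7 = 45.37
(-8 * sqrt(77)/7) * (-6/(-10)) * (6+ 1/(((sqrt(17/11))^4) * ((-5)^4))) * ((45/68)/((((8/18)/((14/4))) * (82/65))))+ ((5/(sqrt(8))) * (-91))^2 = 207025/8 - 3423948489 * sqrt(77)/201433000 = 25728.97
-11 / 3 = -3.67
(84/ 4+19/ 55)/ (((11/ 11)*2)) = 587/ 55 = 10.67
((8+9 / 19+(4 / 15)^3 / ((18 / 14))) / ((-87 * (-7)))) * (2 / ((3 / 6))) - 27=-1352867261 / 50209875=-26.94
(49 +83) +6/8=531/4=132.75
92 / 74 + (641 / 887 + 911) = 29962628 / 32819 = 912.97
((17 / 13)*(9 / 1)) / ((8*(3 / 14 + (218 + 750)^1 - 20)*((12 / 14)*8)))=833 / 3681600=0.00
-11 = -11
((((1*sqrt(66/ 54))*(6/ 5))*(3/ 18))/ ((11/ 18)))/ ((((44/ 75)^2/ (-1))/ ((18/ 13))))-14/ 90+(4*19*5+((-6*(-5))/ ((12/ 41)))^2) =1959497/ 180-30375*sqrt(11)/ 69212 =10884.64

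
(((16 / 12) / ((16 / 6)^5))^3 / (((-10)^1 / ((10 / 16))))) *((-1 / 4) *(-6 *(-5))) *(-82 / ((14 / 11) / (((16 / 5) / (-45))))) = 0.00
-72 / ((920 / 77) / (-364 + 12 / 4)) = 250173 / 115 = 2175.42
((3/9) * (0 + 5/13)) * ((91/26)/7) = 5/78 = 0.06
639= 639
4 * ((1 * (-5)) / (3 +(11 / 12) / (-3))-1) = -11.42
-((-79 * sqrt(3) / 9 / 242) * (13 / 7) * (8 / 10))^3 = 8665653464 * sqrt(3) / 18457229723625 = 0.00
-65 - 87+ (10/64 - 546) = -22331/32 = -697.84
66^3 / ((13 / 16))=4599936 / 13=353841.23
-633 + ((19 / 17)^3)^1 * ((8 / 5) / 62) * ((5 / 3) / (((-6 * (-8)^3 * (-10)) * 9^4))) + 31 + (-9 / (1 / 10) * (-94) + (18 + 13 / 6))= 181378637323872821 / 23022950008320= 7878.17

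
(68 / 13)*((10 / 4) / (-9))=-170 / 117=-1.45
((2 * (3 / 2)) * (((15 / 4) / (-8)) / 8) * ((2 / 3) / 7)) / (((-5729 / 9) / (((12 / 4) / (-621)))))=-15 / 118063232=-0.00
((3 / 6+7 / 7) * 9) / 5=27 / 10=2.70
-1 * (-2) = 2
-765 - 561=-1326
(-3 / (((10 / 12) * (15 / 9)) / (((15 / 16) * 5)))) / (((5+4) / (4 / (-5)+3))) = -99 / 40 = -2.48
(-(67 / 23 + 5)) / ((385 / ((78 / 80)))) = -507 / 25300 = -0.02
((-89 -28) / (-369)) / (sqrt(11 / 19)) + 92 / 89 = 13 * sqrt(209) / 451 + 92 / 89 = 1.45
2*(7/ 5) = 14/ 5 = 2.80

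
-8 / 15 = -0.53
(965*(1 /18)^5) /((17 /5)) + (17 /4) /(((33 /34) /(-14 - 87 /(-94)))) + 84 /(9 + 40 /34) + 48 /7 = -847475603846233 /20111577327072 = -42.14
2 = 2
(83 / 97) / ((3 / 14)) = 1162 / 291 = 3.99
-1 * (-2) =2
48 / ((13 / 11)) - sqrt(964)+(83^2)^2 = 616958701 / 13 - 2* sqrt(241) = 47458330.57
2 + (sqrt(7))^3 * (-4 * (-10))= 2 + 280 * sqrt(7)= 742.81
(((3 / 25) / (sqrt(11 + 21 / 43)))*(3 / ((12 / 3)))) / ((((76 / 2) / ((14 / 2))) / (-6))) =-189*sqrt(21242) / 938600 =-0.03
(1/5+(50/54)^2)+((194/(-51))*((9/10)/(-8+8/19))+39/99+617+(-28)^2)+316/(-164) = 626431697707/447139440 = 1400.98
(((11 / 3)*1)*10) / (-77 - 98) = -22 / 105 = -0.21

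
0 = 0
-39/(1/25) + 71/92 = -89629/92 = -974.23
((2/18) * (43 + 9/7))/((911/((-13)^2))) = 52390/57393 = 0.91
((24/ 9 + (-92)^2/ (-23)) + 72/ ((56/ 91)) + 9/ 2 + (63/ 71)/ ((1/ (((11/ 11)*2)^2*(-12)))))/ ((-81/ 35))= 123.76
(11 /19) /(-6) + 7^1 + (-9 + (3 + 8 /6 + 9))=427 /38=11.24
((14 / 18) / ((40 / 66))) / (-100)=-0.01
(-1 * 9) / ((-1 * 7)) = 9 / 7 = 1.29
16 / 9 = 1.78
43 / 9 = 4.78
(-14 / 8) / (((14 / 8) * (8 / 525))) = -525 / 8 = -65.62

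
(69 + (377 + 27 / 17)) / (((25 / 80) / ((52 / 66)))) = 3165344 / 2805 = 1128.46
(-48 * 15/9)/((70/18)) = -144/7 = -20.57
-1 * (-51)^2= -2601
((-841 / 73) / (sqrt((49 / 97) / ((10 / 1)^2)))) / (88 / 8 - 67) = 4205 * sqrt(97) / 14308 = 2.89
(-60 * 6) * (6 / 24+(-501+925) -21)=-145170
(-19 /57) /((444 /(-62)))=31 /666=0.05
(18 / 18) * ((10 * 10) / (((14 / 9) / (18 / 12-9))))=-3375 / 7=-482.14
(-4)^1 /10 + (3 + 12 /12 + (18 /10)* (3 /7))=153 /35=4.37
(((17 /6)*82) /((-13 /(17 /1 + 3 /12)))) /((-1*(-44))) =-16031 /2288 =-7.01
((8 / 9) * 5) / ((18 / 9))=20 / 9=2.22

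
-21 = -21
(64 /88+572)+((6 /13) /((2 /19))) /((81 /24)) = 738772 /1287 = 574.03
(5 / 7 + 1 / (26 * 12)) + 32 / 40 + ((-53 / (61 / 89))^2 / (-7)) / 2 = -17293408729 / 40633320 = -425.60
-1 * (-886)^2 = -784996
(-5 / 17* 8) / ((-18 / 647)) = 12940 / 153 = 84.58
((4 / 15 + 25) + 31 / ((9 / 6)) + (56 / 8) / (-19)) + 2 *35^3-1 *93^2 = 21986771 / 285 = 77146.56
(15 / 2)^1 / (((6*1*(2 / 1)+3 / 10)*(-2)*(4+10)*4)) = -0.01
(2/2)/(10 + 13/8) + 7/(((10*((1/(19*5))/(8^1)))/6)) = 296864/93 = 3192.09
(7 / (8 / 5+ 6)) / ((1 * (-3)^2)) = 35 / 342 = 0.10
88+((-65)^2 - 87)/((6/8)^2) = 67000/9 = 7444.44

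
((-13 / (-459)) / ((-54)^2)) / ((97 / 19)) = 247 / 129829068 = 0.00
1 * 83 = 83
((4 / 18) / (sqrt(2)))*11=11*sqrt(2) / 9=1.73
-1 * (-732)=732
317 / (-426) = -317 / 426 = -0.74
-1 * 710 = -710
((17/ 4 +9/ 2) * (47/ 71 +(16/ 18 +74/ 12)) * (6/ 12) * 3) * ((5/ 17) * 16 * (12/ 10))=690410/ 1207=572.00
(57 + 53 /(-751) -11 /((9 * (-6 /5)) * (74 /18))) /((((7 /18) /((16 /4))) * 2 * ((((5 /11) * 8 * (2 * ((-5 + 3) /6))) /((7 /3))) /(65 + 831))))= -35232833328 /138935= -253592.21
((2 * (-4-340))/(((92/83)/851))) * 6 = -3169272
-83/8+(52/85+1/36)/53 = -3361321/324360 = -10.36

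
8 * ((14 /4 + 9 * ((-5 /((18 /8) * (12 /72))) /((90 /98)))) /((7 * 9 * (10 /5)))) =-218 /27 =-8.07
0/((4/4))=0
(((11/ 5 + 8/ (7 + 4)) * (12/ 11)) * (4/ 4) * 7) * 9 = 121716/ 605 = 201.18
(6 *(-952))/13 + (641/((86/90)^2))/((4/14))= 96997299/48074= 2017.67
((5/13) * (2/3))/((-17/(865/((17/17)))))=-8650/663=-13.05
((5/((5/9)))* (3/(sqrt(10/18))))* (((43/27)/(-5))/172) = -3* sqrt(5)/100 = -0.07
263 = 263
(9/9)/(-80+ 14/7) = -1/78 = -0.01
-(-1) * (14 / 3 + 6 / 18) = 5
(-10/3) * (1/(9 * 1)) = -0.37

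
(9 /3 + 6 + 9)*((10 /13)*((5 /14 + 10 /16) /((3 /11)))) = 49.86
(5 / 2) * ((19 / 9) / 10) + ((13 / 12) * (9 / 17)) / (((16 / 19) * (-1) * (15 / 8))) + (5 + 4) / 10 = 1303 / 1224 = 1.06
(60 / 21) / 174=0.02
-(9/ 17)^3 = -729/ 4913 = -0.15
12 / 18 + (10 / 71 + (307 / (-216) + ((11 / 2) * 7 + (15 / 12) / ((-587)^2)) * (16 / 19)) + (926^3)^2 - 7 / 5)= 316502997723635330110024342613 / 502009467480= 630472168806746206.41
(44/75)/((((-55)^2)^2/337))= 1348/62390625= 0.00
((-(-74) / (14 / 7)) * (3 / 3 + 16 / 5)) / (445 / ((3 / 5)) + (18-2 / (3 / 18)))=2331 / 11215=0.21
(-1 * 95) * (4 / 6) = -190 / 3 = -63.33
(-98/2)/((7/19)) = -133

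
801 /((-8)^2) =801 /64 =12.52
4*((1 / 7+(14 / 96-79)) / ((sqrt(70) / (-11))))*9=872751*sqrt(70) / 1960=3725.49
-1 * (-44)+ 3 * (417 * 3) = 3797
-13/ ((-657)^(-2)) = -5611437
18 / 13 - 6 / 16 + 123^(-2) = 1588649 / 1573416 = 1.01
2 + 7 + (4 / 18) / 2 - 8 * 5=-278 / 9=-30.89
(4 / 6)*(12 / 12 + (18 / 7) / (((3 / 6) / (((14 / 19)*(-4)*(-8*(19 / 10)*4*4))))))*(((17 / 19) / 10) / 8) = 313429 / 11400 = 27.49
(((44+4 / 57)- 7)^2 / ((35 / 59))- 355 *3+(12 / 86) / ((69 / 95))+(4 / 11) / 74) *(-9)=-11265.32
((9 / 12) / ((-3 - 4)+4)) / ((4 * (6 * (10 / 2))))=-1 / 480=-0.00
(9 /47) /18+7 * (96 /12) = 5265 /94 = 56.01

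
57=57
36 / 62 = 18 / 31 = 0.58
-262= -262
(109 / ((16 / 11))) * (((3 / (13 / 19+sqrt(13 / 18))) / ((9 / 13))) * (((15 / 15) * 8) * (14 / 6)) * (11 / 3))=-22803781 / 381+33328603 * sqrt(26) / 2286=14488.41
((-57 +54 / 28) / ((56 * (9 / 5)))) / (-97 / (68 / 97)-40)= 21845 / 7131852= 0.00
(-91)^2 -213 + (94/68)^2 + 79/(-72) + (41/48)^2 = 5373153809/665856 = 8069.54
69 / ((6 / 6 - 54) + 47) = -23 / 2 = -11.50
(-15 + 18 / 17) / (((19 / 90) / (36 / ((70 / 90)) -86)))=2622.62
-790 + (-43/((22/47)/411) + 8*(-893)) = -1005179/22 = -45689.95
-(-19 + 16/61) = 18.74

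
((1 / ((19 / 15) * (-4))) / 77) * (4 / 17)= -15 / 24871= -0.00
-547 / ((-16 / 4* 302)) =547 / 1208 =0.45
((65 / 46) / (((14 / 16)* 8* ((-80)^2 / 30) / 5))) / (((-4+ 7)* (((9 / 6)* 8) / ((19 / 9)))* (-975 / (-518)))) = 703 / 4769280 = 0.00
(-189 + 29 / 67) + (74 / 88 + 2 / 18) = -4977805 / 26532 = -187.62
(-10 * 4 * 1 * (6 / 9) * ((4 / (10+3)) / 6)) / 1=-1.37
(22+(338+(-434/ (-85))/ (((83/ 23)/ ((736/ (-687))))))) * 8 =13899966784/ 4846785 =2867.87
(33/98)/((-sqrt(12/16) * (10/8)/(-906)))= 281.82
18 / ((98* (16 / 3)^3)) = 243 / 200704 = 0.00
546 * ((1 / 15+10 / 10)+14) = 41132 / 5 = 8226.40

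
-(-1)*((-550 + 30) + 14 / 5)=-2586 / 5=-517.20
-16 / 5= -3.20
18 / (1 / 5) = 90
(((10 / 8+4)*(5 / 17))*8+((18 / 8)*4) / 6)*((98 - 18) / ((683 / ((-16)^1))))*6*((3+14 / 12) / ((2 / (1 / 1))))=-3768000 / 11611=-324.52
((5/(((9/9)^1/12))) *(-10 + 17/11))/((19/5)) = -27900/209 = -133.49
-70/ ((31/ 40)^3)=-4480000/ 29791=-150.38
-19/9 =-2.11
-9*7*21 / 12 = -441 / 4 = -110.25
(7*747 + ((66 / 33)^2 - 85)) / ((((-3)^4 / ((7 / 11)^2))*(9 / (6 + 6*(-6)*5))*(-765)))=0.65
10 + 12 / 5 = 62 / 5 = 12.40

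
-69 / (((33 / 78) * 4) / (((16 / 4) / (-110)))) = 897 / 605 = 1.48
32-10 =22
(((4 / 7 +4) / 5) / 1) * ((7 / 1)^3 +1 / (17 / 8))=186848 / 595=314.03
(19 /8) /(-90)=-19 /720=-0.03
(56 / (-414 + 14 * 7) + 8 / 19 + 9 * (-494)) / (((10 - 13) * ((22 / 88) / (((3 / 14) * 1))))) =13346160 / 10507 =1270.22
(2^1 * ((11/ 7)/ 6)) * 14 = 22/ 3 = 7.33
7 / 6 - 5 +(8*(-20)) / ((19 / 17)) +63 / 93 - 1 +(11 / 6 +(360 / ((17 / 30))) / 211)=-301001656 / 2112743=-142.47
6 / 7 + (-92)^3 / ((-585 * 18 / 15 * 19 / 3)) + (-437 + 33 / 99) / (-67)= 190290952 / 1042587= 182.52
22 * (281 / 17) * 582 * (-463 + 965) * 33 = 59603208984 / 17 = 3506071116.71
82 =82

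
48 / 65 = 0.74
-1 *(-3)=3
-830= -830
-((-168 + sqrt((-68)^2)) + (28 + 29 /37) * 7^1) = -3755 /37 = -101.49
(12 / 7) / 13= 12 / 91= 0.13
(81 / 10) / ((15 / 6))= 3.24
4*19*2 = 152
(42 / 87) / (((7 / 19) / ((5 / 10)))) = 19 / 29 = 0.66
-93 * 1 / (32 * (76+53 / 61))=-1891 / 50016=-0.04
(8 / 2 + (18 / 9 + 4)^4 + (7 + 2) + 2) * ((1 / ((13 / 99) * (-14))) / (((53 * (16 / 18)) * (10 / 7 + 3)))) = -1168101 / 341744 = -3.42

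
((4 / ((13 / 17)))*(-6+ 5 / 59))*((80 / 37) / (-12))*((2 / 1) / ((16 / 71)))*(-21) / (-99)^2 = -29487010 / 278142579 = -0.11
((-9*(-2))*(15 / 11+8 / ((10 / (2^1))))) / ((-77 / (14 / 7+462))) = -1361376 / 4235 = -321.46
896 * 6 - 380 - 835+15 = 4176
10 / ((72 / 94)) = 235 / 18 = 13.06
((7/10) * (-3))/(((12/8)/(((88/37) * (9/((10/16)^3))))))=-2838528/23125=-122.75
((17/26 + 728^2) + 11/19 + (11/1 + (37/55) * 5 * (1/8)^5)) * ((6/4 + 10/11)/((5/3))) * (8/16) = 1500512010894345/3917348864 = 383042.73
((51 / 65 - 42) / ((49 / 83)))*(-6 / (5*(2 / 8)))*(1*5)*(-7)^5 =-28160658.83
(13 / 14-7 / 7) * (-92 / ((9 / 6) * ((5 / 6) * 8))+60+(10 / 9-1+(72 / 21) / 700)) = -561349 / 154350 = -3.64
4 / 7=0.57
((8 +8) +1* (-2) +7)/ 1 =21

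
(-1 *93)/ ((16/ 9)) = -52.31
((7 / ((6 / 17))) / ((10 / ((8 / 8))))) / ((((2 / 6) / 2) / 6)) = 357 / 5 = 71.40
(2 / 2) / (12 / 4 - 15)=-1 / 12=-0.08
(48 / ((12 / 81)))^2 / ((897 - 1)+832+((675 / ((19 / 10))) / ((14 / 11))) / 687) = 355250448 / 5849119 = 60.74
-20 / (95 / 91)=-364 / 19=-19.16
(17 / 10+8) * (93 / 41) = 22.00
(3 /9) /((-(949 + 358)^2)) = -0.00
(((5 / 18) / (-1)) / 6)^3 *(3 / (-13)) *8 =125 / 682344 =0.00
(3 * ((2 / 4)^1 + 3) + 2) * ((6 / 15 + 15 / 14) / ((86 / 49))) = 3605 / 344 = 10.48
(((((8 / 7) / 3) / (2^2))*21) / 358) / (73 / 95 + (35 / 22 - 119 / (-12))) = 12540 / 27555439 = 0.00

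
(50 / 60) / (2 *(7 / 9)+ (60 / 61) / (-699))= 213195 / 397604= 0.54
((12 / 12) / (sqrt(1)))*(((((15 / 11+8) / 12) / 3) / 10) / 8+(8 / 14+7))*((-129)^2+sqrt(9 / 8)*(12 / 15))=1679761*sqrt(2) / 369600+3105878089 / 24640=126056.67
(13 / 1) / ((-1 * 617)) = -13 / 617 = -0.02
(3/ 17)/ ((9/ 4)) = 0.08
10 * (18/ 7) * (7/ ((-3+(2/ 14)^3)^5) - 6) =-311472386708031405/ 2009109568358144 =-155.03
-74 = -74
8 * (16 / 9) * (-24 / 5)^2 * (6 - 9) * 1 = -983.04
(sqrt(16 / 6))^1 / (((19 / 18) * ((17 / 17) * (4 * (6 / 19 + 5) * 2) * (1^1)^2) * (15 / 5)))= 0.01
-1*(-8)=8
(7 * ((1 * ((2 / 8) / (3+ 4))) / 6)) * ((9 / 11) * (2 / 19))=3 / 836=0.00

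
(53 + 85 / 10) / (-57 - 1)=-123 / 116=-1.06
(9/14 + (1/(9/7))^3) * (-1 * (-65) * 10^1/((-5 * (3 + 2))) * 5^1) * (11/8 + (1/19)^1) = -206.63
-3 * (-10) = 30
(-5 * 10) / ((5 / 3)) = -30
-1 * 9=-9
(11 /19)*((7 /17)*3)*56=12936 /323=40.05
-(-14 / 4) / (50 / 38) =133 / 50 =2.66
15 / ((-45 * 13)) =-1 / 39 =-0.03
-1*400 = -400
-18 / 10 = -9 / 5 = -1.80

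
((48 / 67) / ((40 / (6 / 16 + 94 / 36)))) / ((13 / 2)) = 43 / 5226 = 0.01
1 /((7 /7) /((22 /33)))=0.67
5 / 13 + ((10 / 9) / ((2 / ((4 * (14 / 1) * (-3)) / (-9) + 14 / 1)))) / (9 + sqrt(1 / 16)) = 30475 / 12987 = 2.35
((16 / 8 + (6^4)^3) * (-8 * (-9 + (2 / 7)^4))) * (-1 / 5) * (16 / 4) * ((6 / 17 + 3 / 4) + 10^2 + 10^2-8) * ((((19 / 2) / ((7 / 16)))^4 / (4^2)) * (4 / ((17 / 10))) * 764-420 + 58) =-5034046270733647524905010626592 / 8330137445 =-604317312165747527459.32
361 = 361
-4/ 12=-1/ 3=-0.33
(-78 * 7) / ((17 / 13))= -7098 / 17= -417.53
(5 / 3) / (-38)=-5 / 114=-0.04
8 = 8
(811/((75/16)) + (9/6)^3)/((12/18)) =105833/400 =264.58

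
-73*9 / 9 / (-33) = 2.21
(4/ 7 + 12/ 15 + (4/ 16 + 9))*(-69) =-732.88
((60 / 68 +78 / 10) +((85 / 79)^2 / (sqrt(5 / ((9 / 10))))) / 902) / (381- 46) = 867*sqrt(2) / 754337188 +738 / 28475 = 0.03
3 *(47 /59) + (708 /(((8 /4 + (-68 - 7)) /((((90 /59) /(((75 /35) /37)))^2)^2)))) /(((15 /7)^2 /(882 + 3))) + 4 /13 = -14859475498862773 /16517345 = -899628572.20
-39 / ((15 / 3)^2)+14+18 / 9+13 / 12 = 4657 / 300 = 15.52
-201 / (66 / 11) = -67 / 2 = -33.50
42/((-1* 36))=-7/6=-1.17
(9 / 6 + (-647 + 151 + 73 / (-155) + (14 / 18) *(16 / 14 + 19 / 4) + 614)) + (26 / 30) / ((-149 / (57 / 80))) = 685135649 / 5542800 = 123.61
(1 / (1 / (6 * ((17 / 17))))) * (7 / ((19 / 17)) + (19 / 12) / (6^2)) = 37.84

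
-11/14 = -0.79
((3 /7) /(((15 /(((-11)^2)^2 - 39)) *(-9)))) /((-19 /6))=4172 /285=14.64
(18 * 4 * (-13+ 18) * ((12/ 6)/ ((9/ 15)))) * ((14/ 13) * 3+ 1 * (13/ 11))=757200/ 143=5295.10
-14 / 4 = -7 / 2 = -3.50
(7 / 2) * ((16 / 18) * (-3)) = -28 / 3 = -9.33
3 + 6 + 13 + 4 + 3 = 29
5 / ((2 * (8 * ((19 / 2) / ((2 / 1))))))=5 / 76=0.07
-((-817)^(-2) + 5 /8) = -3337453 /5339912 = -0.63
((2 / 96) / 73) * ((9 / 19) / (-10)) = -3 / 221920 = -0.00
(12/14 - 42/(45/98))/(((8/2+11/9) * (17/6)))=-171252/27965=-6.12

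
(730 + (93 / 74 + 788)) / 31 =112425 / 2294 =49.01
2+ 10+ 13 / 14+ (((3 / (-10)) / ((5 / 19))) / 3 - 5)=1321 / 175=7.55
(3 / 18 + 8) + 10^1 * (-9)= -491 / 6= -81.83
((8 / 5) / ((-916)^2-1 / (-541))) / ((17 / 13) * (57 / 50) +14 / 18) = 5063760 / 6024095700487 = 0.00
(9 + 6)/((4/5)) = 18.75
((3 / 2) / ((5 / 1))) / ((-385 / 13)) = -39 / 3850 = -0.01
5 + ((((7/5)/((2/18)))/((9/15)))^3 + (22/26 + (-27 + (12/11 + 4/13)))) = 1321498/143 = 9241.24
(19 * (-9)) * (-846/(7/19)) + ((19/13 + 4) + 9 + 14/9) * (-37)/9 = 2893847296/7371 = 392599.01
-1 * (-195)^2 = -38025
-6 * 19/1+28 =-86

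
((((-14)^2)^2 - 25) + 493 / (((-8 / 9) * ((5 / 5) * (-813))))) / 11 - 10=3480.15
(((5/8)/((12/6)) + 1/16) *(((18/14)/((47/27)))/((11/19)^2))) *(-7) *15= -3947535/45496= -86.77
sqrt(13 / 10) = sqrt(130) / 10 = 1.14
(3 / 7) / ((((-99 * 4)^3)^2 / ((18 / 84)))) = 1 / 41990851534528512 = 0.00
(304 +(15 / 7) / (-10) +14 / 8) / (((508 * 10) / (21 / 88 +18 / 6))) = 487635 / 2503424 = 0.19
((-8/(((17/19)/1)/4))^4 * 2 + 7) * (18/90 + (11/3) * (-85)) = -425624698070336/417605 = -1019204027.90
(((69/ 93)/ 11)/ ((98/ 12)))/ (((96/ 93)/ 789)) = 54441/ 8624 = 6.31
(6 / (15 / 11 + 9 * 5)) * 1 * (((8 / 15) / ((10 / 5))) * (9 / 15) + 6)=1694 / 2125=0.80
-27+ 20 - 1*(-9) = 2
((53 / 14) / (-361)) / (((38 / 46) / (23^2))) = -644851 / 96026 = -6.72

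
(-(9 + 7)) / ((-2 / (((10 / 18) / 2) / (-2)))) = -1.11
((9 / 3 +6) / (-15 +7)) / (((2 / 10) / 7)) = -315 / 8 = -39.38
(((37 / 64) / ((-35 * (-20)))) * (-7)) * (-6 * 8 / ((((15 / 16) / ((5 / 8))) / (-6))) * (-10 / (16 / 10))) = 111 / 16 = 6.94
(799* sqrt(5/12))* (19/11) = 15181* sqrt(15)/66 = 890.84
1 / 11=0.09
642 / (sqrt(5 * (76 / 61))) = 321 * sqrt(5795) / 95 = 257.22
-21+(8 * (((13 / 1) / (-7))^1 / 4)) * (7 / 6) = -76 / 3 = -25.33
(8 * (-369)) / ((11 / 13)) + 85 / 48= -1841113 / 528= -3486.96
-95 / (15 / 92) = -1748 / 3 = -582.67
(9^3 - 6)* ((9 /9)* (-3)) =-2169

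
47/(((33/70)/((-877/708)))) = -1442665/11682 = -123.49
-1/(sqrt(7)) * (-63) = 9 * sqrt(7) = 23.81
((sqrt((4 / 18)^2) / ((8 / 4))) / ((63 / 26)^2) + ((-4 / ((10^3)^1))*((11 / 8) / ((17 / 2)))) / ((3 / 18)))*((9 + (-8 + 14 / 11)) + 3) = 132449003 / 1669956750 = 0.08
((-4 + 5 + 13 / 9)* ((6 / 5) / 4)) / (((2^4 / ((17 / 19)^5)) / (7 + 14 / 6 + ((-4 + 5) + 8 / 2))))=671592361 / 1782791280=0.38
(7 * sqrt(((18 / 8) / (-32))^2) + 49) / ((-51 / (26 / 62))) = -82355 / 202368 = -0.41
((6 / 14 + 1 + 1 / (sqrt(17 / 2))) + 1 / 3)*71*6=426*sqrt(34) / 17 + 5254 / 7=896.69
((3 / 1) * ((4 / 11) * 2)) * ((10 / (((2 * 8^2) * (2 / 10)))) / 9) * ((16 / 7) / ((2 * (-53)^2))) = 25 / 648879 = 0.00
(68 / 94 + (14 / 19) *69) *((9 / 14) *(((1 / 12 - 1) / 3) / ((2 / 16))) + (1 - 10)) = -3407552 / 6251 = -545.12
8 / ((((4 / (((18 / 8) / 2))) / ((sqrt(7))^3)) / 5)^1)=315* sqrt(7) / 4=208.35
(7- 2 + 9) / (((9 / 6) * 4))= 7 / 3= 2.33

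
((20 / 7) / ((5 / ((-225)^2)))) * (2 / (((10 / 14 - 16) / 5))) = -2025000 / 107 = -18925.23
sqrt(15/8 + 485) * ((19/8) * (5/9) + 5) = 455 * sqrt(7790)/288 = 139.44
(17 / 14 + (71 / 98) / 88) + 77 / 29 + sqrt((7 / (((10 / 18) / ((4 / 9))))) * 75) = 969795 / 250096 + 2 * sqrt(105) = 24.37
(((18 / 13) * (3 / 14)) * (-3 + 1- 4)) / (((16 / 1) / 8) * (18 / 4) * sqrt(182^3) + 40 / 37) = 29970 / 7604208832129- 998001 * sqrt(182) / 167125468838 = -0.00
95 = 95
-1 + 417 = 416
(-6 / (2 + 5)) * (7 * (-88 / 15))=176 / 5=35.20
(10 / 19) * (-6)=-60 / 19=-3.16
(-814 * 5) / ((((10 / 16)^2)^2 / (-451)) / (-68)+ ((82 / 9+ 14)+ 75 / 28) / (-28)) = 225464619663360 / 51023425367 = 4418.85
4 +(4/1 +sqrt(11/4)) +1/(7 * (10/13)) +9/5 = sqrt(11)/2 +699/70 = 11.64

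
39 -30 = 9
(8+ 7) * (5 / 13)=75 / 13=5.77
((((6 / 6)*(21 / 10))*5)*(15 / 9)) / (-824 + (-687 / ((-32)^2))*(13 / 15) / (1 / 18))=-44800 / 2136233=-0.02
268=268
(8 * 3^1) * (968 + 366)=32016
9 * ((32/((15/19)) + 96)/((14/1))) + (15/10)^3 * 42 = 32133/140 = 229.52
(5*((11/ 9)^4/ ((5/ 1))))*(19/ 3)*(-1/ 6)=-278179/ 118098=-2.36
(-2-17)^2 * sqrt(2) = 510.53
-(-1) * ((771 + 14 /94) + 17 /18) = 653191 /846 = 772.09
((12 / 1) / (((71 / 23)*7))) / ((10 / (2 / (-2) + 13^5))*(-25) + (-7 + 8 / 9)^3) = -541343736 / 222475526875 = -0.00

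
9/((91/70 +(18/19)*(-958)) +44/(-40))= -855/86201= -0.01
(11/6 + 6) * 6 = 47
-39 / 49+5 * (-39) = -9594 / 49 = -195.80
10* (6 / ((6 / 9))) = 90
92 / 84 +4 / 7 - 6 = -13 / 3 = -4.33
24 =24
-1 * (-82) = 82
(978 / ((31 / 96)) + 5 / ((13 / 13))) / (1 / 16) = 1504688 / 31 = 48538.32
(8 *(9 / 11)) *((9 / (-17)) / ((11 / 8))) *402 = -2083968 / 2057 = -1013.11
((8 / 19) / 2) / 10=2 / 95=0.02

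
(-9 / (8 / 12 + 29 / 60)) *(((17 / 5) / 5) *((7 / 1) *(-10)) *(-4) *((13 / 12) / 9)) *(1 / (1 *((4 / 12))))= -12376 / 23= -538.09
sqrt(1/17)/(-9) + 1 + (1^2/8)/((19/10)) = 81/76-sqrt(17)/153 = 1.04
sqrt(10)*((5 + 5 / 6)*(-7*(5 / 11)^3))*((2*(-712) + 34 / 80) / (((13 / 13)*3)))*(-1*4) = -38752875*sqrt(10) / 5324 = -23017.91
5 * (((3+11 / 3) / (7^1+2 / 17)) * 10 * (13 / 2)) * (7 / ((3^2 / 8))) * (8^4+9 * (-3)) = 25178972000 / 3267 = 7707062.14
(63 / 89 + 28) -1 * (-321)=31124 / 89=349.71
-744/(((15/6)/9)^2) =-241056/25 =-9642.24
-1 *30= -30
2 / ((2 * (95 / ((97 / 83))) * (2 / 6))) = 291 / 7885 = 0.04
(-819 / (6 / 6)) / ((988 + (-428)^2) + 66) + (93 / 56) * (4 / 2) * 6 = 12847734 / 644833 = 19.92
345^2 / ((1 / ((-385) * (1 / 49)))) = -6546375 / 7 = -935196.43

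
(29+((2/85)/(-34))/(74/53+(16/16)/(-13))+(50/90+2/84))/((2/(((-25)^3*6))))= -566591009375/408646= -1386508.15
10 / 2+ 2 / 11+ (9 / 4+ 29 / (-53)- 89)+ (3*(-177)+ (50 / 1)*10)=-263785 / 2332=-113.12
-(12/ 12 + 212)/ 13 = -213/ 13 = -16.38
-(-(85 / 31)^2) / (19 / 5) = 36125 / 18259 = 1.98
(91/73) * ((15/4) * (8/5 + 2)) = 2457/146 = 16.83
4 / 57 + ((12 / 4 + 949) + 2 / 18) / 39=163279 / 6669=24.48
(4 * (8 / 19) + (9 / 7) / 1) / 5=79 / 133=0.59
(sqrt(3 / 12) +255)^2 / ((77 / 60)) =559545 / 11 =50867.73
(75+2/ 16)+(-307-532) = -6111/ 8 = -763.88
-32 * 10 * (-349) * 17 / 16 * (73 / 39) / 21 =8662180 / 819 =10576.53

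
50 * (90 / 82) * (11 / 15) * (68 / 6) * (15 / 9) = 93500 / 123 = 760.16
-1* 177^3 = -5545233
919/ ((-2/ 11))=-10109/ 2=-5054.50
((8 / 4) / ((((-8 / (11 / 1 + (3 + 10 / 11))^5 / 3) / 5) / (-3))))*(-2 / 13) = -2669326871040 / 2093663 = -1274955.36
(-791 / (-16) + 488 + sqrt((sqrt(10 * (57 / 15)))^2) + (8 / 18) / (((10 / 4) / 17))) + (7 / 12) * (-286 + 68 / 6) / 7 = sqrt(38) + 124217 / 240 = 523.74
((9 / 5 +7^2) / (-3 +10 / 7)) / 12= -2.69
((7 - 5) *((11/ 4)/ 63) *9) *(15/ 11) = 15/ 14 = 1.07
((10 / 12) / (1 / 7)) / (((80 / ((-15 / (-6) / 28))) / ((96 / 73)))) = 5 / 584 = 0.01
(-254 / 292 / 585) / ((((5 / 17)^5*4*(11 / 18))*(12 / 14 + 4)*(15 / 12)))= -74250169 / 1631093750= -0.05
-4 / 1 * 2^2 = -16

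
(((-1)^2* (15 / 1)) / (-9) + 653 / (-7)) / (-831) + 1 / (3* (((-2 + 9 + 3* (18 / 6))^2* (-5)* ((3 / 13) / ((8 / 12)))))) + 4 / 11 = 175859683 / 368565120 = 0.48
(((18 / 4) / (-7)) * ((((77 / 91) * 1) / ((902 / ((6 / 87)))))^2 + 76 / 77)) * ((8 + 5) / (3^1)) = -54473497803 / 19811886094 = -2.75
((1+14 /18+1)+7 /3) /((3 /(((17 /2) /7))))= 391 /189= 2.07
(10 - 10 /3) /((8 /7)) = 35 /6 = 5.83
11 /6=1.83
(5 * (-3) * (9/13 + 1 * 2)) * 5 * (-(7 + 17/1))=63000/13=4846.15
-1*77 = -77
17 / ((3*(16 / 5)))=85 / 48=1.77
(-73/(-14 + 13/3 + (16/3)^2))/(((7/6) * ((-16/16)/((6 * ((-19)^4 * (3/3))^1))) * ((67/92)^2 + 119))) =8696343266496/398949005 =21798.13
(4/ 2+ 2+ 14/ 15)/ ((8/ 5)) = 37/ 12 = 3.08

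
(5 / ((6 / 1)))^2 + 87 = 3157 / 36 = 87.69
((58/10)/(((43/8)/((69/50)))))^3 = 512768384064/155287109375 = 3.30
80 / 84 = 20 / 21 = 0.95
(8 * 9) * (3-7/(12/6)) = -36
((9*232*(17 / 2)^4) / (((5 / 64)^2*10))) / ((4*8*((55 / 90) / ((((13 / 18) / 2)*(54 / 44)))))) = 61211538648 / 15125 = 4047043.88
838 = 838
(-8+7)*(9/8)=-9/8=-1.12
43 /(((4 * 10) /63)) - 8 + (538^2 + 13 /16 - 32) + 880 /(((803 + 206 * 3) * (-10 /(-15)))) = 32907343663 /113680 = 289473.47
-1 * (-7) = 7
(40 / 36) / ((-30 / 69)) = -23 / 9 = -2.56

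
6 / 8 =0.75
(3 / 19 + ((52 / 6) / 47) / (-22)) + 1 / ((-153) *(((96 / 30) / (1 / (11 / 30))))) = 192297 / 1335928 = 0.14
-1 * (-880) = 880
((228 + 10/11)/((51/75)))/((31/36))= 2266200/5797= 390.93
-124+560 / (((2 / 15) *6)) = 576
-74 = -74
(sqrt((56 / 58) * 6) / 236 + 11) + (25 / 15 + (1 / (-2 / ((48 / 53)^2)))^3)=sqrt(1218) / 3422 + 837659251478 / 66493083387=12.61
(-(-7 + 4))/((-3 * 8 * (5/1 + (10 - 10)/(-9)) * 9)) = -1/360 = -0.00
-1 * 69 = -69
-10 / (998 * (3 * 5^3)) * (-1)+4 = 149701 / 37425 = 4.00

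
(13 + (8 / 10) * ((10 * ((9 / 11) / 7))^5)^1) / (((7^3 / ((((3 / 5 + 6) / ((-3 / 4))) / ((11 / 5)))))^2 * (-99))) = -638593824656 / 31526594479402407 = -0.00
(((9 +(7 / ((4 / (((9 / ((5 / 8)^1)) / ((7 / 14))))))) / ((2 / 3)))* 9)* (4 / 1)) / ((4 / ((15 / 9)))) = 1269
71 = 71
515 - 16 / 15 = 7709 / 15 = 513.93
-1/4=-0.25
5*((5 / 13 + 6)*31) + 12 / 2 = 12943 / 13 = 995.62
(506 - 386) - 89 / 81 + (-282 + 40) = -9971 / 81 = -123.10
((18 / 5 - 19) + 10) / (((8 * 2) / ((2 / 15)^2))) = -3 / 500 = -0.01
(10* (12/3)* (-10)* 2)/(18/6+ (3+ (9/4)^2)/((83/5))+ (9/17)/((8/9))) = -18060800/92139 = -196.02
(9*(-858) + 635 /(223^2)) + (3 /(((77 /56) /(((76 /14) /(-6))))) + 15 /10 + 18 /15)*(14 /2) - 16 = -7732.91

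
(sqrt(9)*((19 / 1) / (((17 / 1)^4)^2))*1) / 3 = 19 / 6975757441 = 0.00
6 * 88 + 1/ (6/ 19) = 3187/ 6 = 531.17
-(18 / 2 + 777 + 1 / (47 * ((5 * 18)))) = -3324781 / 4230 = -786.00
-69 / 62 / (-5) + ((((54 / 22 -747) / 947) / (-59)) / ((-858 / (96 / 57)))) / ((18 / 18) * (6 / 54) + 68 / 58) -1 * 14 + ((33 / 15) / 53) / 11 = -1947613966553069 / 141401275841870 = -13.77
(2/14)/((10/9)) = 9/70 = 0.13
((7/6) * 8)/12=7/9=0.78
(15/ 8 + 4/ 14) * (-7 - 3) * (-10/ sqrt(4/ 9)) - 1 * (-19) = 9607/ 28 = 343.11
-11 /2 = -5.50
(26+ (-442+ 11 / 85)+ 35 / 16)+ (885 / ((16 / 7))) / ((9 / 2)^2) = -14488343 / 36720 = -394.56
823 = 823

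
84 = 84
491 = 491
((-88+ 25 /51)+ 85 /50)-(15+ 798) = -898.81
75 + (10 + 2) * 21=327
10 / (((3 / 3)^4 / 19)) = 190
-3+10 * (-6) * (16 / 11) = -993 / 11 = -90.27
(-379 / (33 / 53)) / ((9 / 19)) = -381653 / 297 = -1285.03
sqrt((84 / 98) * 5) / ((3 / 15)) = 5 * sqrt(210) / 7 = 10.35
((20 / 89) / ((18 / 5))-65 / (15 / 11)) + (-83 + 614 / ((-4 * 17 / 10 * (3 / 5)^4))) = -101390317 / 122553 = -827.32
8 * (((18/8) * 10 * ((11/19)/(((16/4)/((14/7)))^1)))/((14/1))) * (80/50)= 792/133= 5.95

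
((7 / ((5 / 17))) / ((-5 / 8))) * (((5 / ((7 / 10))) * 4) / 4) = -272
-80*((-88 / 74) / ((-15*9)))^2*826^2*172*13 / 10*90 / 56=-1521986.26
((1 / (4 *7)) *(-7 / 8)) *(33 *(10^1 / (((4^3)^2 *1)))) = -165 / 65536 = -0.00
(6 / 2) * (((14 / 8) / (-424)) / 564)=-7 / 318848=-0.00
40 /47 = 0.85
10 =10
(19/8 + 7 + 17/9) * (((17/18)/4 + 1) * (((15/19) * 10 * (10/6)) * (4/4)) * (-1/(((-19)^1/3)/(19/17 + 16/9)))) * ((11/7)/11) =3996912125/334049184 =11.97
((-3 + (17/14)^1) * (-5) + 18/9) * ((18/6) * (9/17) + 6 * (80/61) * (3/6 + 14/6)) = 222903/854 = 261.01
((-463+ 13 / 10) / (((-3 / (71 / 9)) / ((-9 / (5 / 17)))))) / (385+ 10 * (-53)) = 1857573 / 7250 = 256.22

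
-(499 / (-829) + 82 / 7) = -64485 / 5803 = -11.11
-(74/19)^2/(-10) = 2738/1805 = 1.52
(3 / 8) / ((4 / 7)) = 21 / 32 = 0.66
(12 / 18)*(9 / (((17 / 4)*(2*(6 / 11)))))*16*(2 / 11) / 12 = 16 / 51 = 0.31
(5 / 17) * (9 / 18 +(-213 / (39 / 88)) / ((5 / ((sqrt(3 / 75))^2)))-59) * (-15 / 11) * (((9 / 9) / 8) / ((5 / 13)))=607863 / 74800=8.13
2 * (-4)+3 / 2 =-13 / 2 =-6.50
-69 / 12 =-23 / 4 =-5.75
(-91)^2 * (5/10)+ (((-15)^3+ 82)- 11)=836.50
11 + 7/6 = 73/6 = 12.17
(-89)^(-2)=1 /7921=0.00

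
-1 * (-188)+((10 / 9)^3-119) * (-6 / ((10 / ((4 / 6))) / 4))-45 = 1207243 / 3645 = 331.21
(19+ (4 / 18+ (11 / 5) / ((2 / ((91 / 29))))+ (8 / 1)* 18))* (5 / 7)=435019 / 3654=119.05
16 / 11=1.45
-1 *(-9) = 9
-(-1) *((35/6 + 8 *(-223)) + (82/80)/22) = -4694237/2640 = -1778.12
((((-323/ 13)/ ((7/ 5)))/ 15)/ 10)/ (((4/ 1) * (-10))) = 323/ 109200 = 0.00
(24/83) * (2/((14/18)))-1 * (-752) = 437344/581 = 752.74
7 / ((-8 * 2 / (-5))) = 35 / 16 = 2.19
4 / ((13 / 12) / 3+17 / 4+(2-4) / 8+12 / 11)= 1584 / 2159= 0.73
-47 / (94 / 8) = -4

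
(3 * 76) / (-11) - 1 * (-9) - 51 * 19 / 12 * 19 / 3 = -69055 / 132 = -523.14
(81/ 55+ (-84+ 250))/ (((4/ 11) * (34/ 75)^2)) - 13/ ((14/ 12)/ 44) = 56667057/ 32368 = 1750.71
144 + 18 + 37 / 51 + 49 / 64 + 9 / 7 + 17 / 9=166.67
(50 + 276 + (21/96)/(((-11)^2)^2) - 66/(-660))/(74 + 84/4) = 40205729/11712800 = 3.43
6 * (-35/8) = -105/4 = -26.25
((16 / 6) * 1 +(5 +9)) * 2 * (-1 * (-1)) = 100 / 3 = 33.33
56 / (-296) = -7 / 37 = -0.19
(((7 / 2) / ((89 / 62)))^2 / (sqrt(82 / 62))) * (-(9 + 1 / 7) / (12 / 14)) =-1506848 * sqrt(1271) / 974283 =-55.14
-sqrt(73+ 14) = -9.33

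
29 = 29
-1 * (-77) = 77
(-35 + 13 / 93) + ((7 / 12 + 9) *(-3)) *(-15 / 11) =17777 / 4092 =4.34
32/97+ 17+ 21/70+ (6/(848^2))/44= 135271373999/7672839680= 17.63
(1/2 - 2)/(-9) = 1/6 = 0.17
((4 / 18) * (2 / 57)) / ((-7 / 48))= -64 / 1197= -0.05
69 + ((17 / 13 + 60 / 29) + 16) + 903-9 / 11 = 4107846 / 4147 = 990.56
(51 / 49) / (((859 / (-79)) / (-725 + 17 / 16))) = 46667907 / 673456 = 69.30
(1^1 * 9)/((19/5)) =45/19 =2.37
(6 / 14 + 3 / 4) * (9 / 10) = 297 / 280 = 1.06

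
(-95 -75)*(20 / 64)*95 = -40375 / 8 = -5046.88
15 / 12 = 5 / 4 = 1.25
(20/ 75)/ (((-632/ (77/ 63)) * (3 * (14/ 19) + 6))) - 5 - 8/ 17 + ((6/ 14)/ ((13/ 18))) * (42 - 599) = -133045217311/ 395970120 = -336.00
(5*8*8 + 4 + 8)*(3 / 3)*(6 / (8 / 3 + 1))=5976 / 11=543.27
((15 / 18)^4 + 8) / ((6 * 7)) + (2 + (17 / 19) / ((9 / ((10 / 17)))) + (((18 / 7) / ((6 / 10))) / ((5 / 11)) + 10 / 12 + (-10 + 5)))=1111381 / 147744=7.52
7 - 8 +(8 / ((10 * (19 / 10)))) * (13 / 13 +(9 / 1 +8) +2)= 141 / 19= 7.42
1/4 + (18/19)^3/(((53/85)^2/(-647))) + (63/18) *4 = -107950270533/77067724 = -1400.72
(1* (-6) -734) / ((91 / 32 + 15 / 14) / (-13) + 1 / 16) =430976 / 139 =3100.55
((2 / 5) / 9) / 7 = 2 / 315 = 0.01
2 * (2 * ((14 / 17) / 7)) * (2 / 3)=16 / 51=0.31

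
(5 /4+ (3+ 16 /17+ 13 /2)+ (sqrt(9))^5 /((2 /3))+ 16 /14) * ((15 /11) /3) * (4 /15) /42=179611 /164934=1.09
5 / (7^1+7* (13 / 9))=45 / 154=0.29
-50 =-50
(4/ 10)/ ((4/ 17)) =17/ 10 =1.70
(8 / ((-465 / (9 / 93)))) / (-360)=1 / 216225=0.00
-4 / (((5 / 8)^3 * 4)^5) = -137438953472 / 30517578125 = -4.50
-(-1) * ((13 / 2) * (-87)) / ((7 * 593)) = -1131 / 8302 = -0.14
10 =10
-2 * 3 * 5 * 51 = -1530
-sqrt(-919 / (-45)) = -sqrt(4595) / 15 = -4.52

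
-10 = -10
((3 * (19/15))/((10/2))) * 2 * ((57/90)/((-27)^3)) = -361/7381125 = -0.00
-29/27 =-1.07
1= 1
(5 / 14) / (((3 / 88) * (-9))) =-220 / 189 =-1.16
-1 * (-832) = 832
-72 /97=-0.74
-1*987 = -987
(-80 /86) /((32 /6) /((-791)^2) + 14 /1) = -37540860 /564990287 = -0.07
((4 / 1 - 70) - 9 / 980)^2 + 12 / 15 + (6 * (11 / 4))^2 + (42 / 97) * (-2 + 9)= 431632039877 / 93158800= 4633.29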